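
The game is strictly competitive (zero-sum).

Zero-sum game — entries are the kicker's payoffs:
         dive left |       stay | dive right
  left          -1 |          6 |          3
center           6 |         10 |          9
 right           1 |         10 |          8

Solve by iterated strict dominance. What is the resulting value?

Column stay is strictly dominated by dive left for the goalkeeper (-1<6, 6<10, 1<10); eliminate stay.
Column dive right is strictly dominated by dive left for the goalkeeper (-1<3, 6<9, 1<8); eliminate dive right.
Row right is strictly dominated by row center (6>1); eliminate right.
Row left is strictly dominated by row center (6>-1); eliminate left.
Only (center, dive left) remains, with payoff 6.

6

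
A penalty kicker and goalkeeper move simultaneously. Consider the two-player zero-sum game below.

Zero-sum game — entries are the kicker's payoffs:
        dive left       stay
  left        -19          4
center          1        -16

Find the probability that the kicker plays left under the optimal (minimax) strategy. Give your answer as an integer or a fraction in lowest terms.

17/40

Row minima are -19 and -16, so the kicker's maximin is -16; column maxima are 1 and 4, so the goalkeeper's minimax is 1. These differ, so the equilibrium is in mixed strategies.
Let the kicker play left with probability p. The goalkeeper is indifferent when −19p + (1−p) = 4p − 16(1−p), giving p = 17/40.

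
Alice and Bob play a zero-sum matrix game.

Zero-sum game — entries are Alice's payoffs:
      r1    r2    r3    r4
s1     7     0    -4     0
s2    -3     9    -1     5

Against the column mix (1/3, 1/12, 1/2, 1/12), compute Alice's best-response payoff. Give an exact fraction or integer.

s1: (7)·(1/3) + (0)·(1/12) + (-4)·(1/2) + (0)·(1/12) = 1/3.
s2: (-3)·(1/3) + (9)·(1/12) + (-1)·(1/2) + (5)·(1/12) = -1/3.
The best pure response is s1 with expected payoff 1/3.

1/3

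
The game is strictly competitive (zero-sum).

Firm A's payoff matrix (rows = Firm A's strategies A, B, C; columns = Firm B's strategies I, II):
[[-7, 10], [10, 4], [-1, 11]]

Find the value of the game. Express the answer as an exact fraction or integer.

19/3

Row A is strictly dominated by row C, so Firm A never plays it.
The remaining 2×2 game on (B, C) × (I, II) has no saddle point. Let Firm A play B with probability p; indifference gives 10p − (1−p) = 4p + 11(1−p), so p = 2/3.
Similarly Firm B's optimal q on I is 7/18, and the value is 10·(7/18) + (4)·(11/18) = 19/3.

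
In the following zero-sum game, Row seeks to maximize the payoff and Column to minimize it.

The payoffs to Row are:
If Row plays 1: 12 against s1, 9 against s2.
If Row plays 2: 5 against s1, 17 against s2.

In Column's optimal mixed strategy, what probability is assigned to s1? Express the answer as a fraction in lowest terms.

8/15

Row minima are 9 and 5, so Row's maximin is 9; column maxima are 12 and 17, so Column's minimax is 12. These differ, so the equilibrium is in mixed strategies.
Let Column play s1 with probability q. Row is indifferent when 12q + 9(1−q) = 5q + 17(1−q), giving q = 8/15.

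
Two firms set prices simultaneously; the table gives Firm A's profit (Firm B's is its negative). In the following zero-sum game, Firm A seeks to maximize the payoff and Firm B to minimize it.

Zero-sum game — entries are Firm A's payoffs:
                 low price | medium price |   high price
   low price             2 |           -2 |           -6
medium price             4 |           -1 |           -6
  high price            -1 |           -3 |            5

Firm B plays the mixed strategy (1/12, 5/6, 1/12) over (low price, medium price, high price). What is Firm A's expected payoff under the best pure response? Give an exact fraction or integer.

-1

low price: (2)·(1/12) + (-2)·(5/6) + (-6)·(1/12) = -2.
medium price: (4)·(1/12) + (-1)·(5/6) + (-6)·(1/12) = -1.
high price: (-1)·(1/12) + (-3)·(5/6) + (5)·(1/12) = -13/6.
The best pure response is medium price with expected payoff -1.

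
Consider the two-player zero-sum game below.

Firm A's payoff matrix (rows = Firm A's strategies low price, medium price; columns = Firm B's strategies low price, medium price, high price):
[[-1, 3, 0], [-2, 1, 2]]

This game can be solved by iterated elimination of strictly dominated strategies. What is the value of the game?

-1

Column high price is strictly dominated by low price for Firm B (-1<0, -2<2); eliminate high price.
Row medium price is strictly dominated by row low price (-1>-2, 3>1); eliminate medium price.
Column medium price is strictly dominated by low price for Firm B (-1<3); eliminate medium price.
Only (low price, low price) remains, with payoff -1.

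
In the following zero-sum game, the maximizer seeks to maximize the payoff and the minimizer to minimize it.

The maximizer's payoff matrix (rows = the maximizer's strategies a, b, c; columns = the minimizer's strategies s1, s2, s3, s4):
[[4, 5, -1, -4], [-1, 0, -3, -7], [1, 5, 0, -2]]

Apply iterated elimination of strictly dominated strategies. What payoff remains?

Row b is strictly dominated by row a (4>-1, 5>0, -1>-3, -4>-7); eliminate b.
Column s2 is strictly dominated by s1 for the minimizer (4<5, 1<5); eliminate s2.
Column s1 is strictly dominated by s3 for the minimizer (-1<4, 0<1); eliminate s1.
Column s3 is strictly dominated by s4 for the minimizer (-4<-1, -2<0); eliminate s3.
Row a is strictly dominated by row c (-2>-4); eliminate a.
Only (c, s4) remains, with payoff -2.

-2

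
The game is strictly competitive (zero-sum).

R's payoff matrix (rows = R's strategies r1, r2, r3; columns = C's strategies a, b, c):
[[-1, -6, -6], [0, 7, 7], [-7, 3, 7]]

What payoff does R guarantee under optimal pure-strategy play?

Row minima: -6, 0, -7 → R's maximin is 0.
Column maxima: 0, 7, 7 → C's minimax is 0.
They coincide at (r2, a), so the value is 0.

0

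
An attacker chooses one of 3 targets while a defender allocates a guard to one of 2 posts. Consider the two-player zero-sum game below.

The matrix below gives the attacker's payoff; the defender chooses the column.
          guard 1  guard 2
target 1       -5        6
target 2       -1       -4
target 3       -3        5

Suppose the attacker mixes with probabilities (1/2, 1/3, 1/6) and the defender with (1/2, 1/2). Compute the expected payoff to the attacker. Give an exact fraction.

Against (1/2, 1/2), each row's expected payoff is target 1: 1/2; target 2: -5/2; target 3: 1.
Taking the (1/2, 1/3, 1/6)-weighted average: (1/2)·(1/2) + (1/3)·(-5/2) + (1/6)·(1) = -5/12.

-5/12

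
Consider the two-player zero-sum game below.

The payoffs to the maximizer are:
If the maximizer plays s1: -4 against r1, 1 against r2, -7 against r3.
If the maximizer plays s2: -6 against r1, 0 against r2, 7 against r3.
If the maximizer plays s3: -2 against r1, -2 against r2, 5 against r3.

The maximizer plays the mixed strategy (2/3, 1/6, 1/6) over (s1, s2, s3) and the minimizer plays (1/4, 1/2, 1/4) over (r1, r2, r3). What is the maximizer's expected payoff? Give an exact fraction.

-3/2

Against (1/4, 1/2, 1/4), each row's expected payoff is s1: -9/4; s2: 1/4; s3: -1/4.
Taking the (2/3, 1/6, 1/6)-weighted average: (2/3)·(-9/4) + (1/6)·(1/4) + (1/6)·(-1/4) = -3/2.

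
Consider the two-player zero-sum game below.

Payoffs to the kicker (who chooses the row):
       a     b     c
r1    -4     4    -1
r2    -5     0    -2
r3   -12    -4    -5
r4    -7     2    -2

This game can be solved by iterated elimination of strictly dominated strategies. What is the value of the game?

Column c is strictly dominated by a for the goalkeeper (-4<-1, -5<-2, -12<-5, -7<-2); eliminate c.
Row r3 is strictly dominated by row r1 (-4>-12, 4>-4); eliminate r3.
Row r2 is strictly dominated by row r1 (-4>-5, 4>0); eliminate r2.
Row r4 is strictly dominated by row r1 (-4>-7, 4>2); eliminate r4.
Column b is strictly dominated by a for the goalkeeper (-4<4); eliminate b.
Only (r1, a) remains, with payoff -4.

-4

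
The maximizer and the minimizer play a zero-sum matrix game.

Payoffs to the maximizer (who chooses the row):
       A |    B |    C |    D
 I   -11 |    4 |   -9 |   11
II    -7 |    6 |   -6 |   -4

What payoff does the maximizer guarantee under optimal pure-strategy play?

-7

Row minima: -11, -7 → the maximizer's maximin is -7.
Column maxima: -7, 6, -6, 11 → the minimizer's minimax is -7.
They coincide at (II, A), so the value is -7.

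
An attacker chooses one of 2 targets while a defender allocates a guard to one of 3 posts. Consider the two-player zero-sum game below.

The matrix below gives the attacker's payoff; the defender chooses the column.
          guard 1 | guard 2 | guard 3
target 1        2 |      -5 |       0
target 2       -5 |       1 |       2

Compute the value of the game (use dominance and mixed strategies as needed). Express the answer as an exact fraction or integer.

Column guard 3 is strictly dominated by guard 2 for the defender (it gives the attacker more in every row).
The remaining 2×2 game on (target 1, target 2) × (guard 1, guard 2) has no saddle point. Let the attacker play target 1 with probability p; indifference gives 2p − 5(1−p) = −5p + (1−p), so p = 6/13.
Similarly the defender's optimal q on guard 1 is 6/13, and the value is 2·(6/13) + (-5)·(7/13) = -23/13.

-23/13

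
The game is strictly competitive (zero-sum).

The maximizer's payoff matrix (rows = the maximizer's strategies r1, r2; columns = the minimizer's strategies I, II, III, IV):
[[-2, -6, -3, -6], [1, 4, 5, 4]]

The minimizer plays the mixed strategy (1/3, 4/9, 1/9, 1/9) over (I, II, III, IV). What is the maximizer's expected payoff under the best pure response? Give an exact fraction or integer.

28/9

r1: (-2)·(1/3) + (-6)·(4/9) + (-3)·(1/9) + (-6)·(1/9) = -13/3.
r2: (1)·(1/3) + (4)·(4/9) + (5)·(1/9) + (4)·(1/9) = 28/9.
The best pure response is r2 with expected payoff 28/9.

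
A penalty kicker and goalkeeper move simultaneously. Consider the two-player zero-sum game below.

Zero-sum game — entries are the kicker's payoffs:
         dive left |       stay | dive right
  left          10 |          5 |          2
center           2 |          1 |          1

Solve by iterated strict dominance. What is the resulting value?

Column dive left is strictly dominated by stay for the goalkeeper (5<10, 1<2); eliminate dive left.
Row center is strictly dominated by row left (5>1, 2>1); eliminate center.
Column stay is strictly dominated by dive right for the goalkeeper (2<5); eliminate stay.
Only (left, dive right) remains, with payoff 2.

2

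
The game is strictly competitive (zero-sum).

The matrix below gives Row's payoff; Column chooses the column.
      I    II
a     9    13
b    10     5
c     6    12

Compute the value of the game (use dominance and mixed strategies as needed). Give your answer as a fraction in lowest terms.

Row c is strictly dominated by row a, so Row never plays it.
The remaining 2×2 game on (a, b) × (I, II) has no saddle point. Let Row play a with probability p; indifference gives 9p + 10(1−p) = 13p + 5(1−p), so p = 5/9.
Similarly Column's optimal q on I is 8/9, and the value is 9·(8/9) + (13)·(1/9) = 85/9.

85/9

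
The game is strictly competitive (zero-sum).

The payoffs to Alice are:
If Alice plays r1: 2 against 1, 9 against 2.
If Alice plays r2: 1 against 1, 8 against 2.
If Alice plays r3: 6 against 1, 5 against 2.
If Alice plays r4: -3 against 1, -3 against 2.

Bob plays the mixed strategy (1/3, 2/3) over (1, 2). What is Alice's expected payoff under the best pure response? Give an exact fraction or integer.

20/3

r1: (2)·(1/3) + (9)·(2/3) = 20/3.
r2: (1)·(1/3) + (8)·(2/3) = 17/3.
r3: (6)·(1/3) + (5)·(2/3) = 16/3.
r4: (-3)·(1/3) + (-3)·(2/3) = -3.
The best pure response is r1 with expected payoff 20/3.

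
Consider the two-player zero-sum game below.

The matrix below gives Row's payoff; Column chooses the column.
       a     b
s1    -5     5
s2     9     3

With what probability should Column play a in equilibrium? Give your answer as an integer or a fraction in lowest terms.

1/8

Row minima are -5 and 3, so Row's maximin is 3; column maxima are 9 and 5, so Column's minimax is 5. These differ, so the equilibrium is in mixed strategies.
Let Column play a with probability q. Row is indifferent when −5q + 5(1−q) = 9q + 3(1−q), giving q = 1/8.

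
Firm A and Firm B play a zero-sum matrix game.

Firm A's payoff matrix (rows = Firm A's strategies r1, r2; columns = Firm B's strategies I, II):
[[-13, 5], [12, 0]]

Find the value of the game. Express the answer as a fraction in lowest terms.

Row minima are -13 and 0, so Firm A's maximin is 0; column maxima are 12 and 5, so Firm B's minimax is 5. These differ, so the equilibrium is in mixed strategies.
Let Firm A play r1 with probability p. Firm B is indifferent when −13p + 12(1−p) = 5p, giving p = 2/5.
Let Firm B play I with probability q. Firm A is indifferent when −13q + 5(1−q) = 12q, giving q = 1/6.
The value is -13·(1/6) + (5)·(5/6) = 2.

2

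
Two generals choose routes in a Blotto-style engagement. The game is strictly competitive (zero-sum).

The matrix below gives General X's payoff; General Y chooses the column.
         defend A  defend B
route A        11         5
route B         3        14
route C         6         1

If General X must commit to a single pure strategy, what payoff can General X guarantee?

5

The worst-case payoff for each row is route A: 5, route B: 3, route C: 1.
The best of these is 5.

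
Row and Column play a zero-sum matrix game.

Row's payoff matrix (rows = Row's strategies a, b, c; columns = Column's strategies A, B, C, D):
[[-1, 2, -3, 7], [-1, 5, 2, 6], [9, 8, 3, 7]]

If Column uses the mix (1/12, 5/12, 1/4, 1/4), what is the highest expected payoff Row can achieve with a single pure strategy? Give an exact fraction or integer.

a: (-1)·(1/12) + (2)·(5/12) + (-3)·(1/4) + (7)·(1/4) = 7/4.
b: (-1)·(1/12) + (5)·(5/12) + (2)·(1/4) + (6)·(1/4) = 4.
c: (9)·(1/12) + (8)·(5/12) + (3)·(1/4) + (7)·(1/4) = 79/12.
The best pure response is c with expected payoff 79/12.

79/12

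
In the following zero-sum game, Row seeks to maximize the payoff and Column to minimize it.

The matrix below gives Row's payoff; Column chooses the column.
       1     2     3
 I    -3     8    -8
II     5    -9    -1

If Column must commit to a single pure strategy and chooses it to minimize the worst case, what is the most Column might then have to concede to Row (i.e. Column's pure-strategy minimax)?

-1

The worst case (largest entry) in each column is 1: 5, 2: 8, 3: -1.
The best (smallest) of these is -1.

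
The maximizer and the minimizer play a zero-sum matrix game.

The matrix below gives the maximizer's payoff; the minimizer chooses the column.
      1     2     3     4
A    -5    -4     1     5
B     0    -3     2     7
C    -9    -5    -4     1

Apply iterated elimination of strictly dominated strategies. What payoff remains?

-3

Row C is strictly dominated by row A (-5>-9, -4>-5, 1>-4, 5>1); eliminate C.
Row A is strictly dominated by row B (0>-5, -3>-4, 2>1, 7>5); eliminate A.
Column 3 is strictly dominated by 1 for the minimizer (0<2); eliminate 3.
Column 1 is strictly dominated by 2 for the minimizer (-3<0); eliminate 1.
Column 4 is strictly dominated by 2 for the minimizer (-3<7); eliminate 4.
Only (B, 2) remains, with payoff -3.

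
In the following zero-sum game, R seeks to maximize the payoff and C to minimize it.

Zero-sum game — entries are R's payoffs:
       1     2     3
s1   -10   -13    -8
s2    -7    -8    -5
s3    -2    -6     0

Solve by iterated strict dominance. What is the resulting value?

Column 1 is strictly dominated by 2 for C (-13<-10, -8<-7, -6<-2); eliminate 1.
Row s2 is strictly dominated by row s3 (-6>-8, 0>-5); eliminate s2.
Column 3 is strictly dominated by 2 for C (-13<-8, -6<0); eliminate 3.
Row s1 is strictly dominated by row s3 (-6>-13); eliminate s1.
Only (s3, 2) remains, with payoff -6.

-6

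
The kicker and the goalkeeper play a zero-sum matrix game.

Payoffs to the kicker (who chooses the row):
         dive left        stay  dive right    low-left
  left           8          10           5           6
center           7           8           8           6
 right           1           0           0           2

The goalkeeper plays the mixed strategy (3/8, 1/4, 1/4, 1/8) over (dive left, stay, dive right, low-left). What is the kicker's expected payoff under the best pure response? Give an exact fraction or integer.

15/2

left: (8)·(3/8) + (10)·(1/4) + (5)·(1/4) + (6)·(1/8) = 15/2.
center: (7)·(3/8) + (8)·(1/4) + (8)·(1/4) + (6)·(1/8) = 59/8.
right: (1)·(3/8) + (0)·(1/4) + (0)·(1/4) + (2)·(1/8) = 5/8.
The best pure response is left with expected payoff 15/2.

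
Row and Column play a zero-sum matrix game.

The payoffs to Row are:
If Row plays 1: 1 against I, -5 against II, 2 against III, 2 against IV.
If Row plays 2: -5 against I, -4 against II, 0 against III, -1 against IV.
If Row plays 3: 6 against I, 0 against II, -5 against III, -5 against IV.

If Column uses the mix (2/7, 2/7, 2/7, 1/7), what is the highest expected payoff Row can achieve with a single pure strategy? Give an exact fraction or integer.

1: (1)·(2/7) + (-5)·(2/7) + (2)·(2/7) + (2)·(1/7) = -2/7.
2: (-5)·(2/7) + (-4)·(2/7) + (0)·(2/7) + (-1)·(1/7) = -19/7.
3: (6)·(2/7) + (0)·(2/7) + (-5)·(2/7) + (-5)·(1/7) = -3/7.
The best pure response is 1 with expected payoff -2/7.

-2/7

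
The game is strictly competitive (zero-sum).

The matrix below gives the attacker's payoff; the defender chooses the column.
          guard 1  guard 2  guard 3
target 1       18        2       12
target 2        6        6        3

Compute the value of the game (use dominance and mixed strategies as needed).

66/13

Column guard 1 is strictly dominated by guard 3 for the defender (it gives the attacker more in every row).
The remaining 2×2 game on (target 1, target 2) × (guard 2, guard 3) has no saddle point. Let the attacker play target 1 with probability p; indifference gives 2p + 6(1−p) = 12p + 3(1−p), so p = 3/13.
Similarly the defender's optimal q on guard 2 is 9/13, and the value is 2·(9/13) + (12)·(4/13) = 66/13.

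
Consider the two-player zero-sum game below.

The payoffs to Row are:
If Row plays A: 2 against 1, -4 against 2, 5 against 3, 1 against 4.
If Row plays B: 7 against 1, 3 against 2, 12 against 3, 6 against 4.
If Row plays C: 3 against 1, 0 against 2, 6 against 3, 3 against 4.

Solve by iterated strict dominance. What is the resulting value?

Row C is strictly dominated by row B (7>3, 3>0, 12>6, 6>3); eliminate C.
Column 1 is strictly dominated by 2 for Column (-4<2, 3<7); eliminate 1.
Row A is strictly dominated by row B (3>-4, 12>5, 6>1); eliminate A.
Column 3 is strictly dominated by 2 for Column (3<12); eliminate 3.
Column 4 is strictly dominated by 2 for Column (3<6); eliminate 4.
Only (B, 2) remains, with payoff 3.

3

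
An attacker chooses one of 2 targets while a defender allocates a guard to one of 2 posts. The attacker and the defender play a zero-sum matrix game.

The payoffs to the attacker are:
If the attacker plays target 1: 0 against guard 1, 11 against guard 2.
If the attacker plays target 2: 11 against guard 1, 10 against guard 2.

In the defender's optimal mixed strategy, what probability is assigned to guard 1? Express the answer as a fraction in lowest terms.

1/12

Row minima are 0 and 10, so the attacker's maximin is 10; column maxima are 11 and 11, so the defender's minimax is 11. These differ, so the equilibrium is in mixed strategies.
Let the defender play guard 1 with probability q. The attacker is indifferent when 11(1−q) = 11q + 10(1−q), giving q = 1/12.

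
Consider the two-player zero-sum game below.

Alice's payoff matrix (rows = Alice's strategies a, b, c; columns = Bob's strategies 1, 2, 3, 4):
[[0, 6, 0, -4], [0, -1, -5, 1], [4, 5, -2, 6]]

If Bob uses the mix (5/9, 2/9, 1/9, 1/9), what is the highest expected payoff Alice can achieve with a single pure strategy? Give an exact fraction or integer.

34/9

a: (0)·(5/9) + (6)·(2/9) + (0)·(1/9) + (-4)·(1/9) = 8/9.
b: (0)·(5/9) + (-1)·(2/9) + (-5)·(1/9) + (1)·(1/9) = -2/3.
c: (4)·(5/9) + (5)·(2/9) + (-2)·(1/9) + (6)·(1/9) = 34/9.
The best pure response is c with expected payoff 34/9.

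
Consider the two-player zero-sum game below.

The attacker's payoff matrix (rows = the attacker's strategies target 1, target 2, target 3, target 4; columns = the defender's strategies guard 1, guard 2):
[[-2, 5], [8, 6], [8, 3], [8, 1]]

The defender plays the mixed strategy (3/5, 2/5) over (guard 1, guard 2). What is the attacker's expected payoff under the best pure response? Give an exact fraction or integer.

36/5

target 1: (-2)·(3/5) + (5)·(2/5) = 4/5.
target 2: (8)·(3/5) + (6)·(2/5) = 36/5.
target 3: (8)·(3/5) + (3)·(2/5) = 6.
target 4: (8)·(3/5) + (1)·(2/5) = 26/5.
The best pure response is target 2 with expected payoff 36/5.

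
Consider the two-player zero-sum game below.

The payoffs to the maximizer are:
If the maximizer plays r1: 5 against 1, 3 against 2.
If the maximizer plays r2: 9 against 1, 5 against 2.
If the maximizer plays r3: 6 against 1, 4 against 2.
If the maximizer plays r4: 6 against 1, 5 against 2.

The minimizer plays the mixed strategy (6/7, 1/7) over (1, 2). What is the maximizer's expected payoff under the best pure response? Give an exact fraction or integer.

59/7

r1: (5)·(6/7) + (3)·(1/7) = 33/7.
r2: (9)·(6/7) + (5)·(1/7) = 59/7.
r3: (6)·(6/7) + (4)·(1/7) = 40/7.
r4: (6)·(6/7) + (5)·(1/7) = 41/7.
The best pure response is r2 with expected payoff 59/7.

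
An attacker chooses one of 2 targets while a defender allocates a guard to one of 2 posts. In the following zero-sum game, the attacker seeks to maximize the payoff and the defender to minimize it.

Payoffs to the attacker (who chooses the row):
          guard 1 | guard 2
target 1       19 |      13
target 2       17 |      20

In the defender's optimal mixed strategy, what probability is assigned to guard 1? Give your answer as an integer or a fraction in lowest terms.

Row minima are 13 and 17, so the attacker's maximin is 17; column maxima are 19 and 20, so the defender's minimax is 19. These differ, so the equilibrium is in mixed strategies.
Let the defender play guard 1 with probability q. The attacker is indifferent when 19q + 13(1−q) = 17q + 20(1−q), giving q = 7/9.

7/9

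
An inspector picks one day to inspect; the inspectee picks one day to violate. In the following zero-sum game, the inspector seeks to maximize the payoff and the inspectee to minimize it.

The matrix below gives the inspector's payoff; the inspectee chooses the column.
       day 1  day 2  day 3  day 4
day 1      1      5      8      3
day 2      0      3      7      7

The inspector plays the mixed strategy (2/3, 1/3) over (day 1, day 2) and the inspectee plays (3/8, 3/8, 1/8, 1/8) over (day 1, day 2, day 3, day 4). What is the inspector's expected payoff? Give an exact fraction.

27/8

Against (3/8, 3/8, 1/8, 1/8), each row's expected payoff is day 1: 29/8; day 2: 23/8.
Taking the (2/3, 1/3)-weighted average: (2/3)·(29/8) + (1/3)·(23/8) = 27/8.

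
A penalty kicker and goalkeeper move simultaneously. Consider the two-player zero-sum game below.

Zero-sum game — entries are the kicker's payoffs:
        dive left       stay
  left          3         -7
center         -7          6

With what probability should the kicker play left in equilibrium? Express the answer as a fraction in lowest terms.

Row minima are -7 and -7, so the kicker's maximin is -7; column maxima are 3 and 6, so the goalkeeper's minimax is 3. These differ, so the equilibrium is in mixed strategies.
Let the kicker play left with probability p. The goalkeeper is indifferent when 3p − 7(1−p) = −7p + 6(1−p), giving p = 13/23.

13/23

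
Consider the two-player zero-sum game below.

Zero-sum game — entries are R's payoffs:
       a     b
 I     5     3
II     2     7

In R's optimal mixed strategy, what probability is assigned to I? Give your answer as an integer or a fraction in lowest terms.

Row minima are 3 and 2, so R's maximin is 3; column maxima are 5 and 7, so C's minimax is 5. These differ, so the equilibrium is in mixed strategies.
Let R play I with probability p. C is indifferent when 5p + 2(1−p) = 3p + 7(1−p), giving p = 5/7.

5/7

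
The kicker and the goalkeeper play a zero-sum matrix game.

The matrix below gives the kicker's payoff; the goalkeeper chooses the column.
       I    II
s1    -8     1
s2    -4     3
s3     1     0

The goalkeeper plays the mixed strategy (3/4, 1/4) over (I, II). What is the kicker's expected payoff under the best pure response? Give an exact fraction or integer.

3/4

s1: (-8)·(3/4) + (1)·(1/4) = -23/4.
s2: (-4)·(3/4) + (3)·(1/4) = -9/4.
s3: (1)·(3/4) + (0)·(1/4) = 3/4.
The best pure response is s3 with expected payoff 3/4.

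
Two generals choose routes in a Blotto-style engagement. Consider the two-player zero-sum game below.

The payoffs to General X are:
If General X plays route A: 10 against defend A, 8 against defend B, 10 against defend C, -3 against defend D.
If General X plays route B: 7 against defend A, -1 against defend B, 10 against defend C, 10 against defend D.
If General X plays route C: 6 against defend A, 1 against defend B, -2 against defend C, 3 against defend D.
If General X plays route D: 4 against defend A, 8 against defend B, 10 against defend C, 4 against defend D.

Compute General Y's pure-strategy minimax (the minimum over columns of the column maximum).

8

The worst case (largest entry) in each column is defend A: 10, defend B: 8, defend C: 10, defend D: 10.
The best (smallest) of these is 8.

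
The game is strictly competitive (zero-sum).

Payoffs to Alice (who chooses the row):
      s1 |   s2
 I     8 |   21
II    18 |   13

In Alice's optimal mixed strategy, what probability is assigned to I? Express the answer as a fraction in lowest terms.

5/18

Row minima are 8 and 13, so Alice's maximin is 13; column maxima are 18 and 21, so Bob's minimax is 18. These differ, so the equilibrium is in mixed strategies.
Let Alice play I with probability p. Bob is indifferent when 8p + 18(1−p) = 21p + 13(1−p), giving p = 5/18.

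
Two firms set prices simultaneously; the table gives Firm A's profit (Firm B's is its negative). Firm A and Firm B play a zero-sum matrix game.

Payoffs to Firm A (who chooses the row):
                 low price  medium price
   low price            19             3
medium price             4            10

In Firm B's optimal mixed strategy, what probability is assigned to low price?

7/22

Row minima are 3 and 4, so Firm A's maximin is 4; column maxima are 19 and 10, so Firm B's minimax is 10. These differ, so the equilibrium is in mixed strategies.
Let Firm B play low price with probability q. Firm A is indifferent when 19q + 3(1−q) = 4q + 10(1−q), giving q = 7/22.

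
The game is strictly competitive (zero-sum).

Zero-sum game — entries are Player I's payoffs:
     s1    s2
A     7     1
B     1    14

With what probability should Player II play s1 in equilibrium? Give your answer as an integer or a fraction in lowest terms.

13/19

Row minima are 1 and 1, so Player I's maximin is 1; column maxima are 7 and 14, so Player II's minimax is 7. These differ, so the equilibrium is in mixed strategies.
Let Player II play s1 with probability q. Player I is indifferent when 7q + (1−q) = q + 14(1−q), giving q = 13/19.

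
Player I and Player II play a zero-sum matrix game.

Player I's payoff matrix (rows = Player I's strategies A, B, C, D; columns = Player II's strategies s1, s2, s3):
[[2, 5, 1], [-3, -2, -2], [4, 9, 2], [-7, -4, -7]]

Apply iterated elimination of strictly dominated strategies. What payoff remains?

2

Row A is strictly dominated by row C (4>2, 9>5, 2>1); eliminate A.
Row D is strictly dominated by row B (-3>-7, -2>-4, -2>-7); eliminate D.
Column s2 is strictly dominated by s1 for Player II (-3<-2, 4<9); eliminate s2.
Row B is strictly dominated by row C (4>-3, 2>-2); eliminate B.
Column s1 is strictly dominated by s3 for Player II (2<4); eliminate s1.
Only (C, s3) remains, with payoff 2.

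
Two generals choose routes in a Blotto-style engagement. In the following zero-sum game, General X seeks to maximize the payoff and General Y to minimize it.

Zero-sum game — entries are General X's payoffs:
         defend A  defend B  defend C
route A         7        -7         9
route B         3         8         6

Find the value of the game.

77/19

Column defend C is strictly dominated by defend A for General Y (it gives General X more in every row).
The remaining 2×2 game on (route A, route B) × (defend A, defend B) has no saddle point. Let General X play route A with probability p; indifference gives 7p + 3(1−p) = −7p + 8(1−p), so p = 5/19.
Similarly General Y's optimal q on defend A is 15/19, and the value is 7·(15/19) + (-7)·(4/19) = 77/19.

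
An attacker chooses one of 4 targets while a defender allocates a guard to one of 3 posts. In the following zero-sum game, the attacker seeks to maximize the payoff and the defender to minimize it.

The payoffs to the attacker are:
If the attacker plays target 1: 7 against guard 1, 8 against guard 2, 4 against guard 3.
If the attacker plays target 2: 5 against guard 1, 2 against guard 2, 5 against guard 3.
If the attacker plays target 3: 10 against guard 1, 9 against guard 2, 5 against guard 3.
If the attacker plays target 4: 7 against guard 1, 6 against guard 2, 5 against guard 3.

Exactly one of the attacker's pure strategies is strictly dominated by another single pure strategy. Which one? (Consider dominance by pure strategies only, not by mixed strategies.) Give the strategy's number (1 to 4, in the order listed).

1

Compare target 1 with target 3: 10 > 7, 9 > 8, 5 > 4.
So target 3 strictly dominates target 1 for the attacker; target 1 is strictly dominated.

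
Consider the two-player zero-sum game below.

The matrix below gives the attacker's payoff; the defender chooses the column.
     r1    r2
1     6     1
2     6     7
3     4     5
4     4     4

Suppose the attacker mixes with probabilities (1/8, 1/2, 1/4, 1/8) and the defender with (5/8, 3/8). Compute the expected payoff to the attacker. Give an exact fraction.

339/64

Against (5/8, 3/8), each row's expected payoff is 1: 33/8; 2: 51/8; 3: 35/8; 4: 4.
Taking the (1/8, 1/2, 1/4, 1/8)-weighted average: (1/8)·(33/8) + (1/2)·(51/8) + (1/4)·(35/8) + (1/8)·(4) = 339/64.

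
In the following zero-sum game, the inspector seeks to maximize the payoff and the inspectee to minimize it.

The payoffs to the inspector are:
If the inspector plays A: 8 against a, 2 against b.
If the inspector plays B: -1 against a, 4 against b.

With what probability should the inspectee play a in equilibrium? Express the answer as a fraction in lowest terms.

Row minima are 2 and -1, so the inspector's maximin is 2; column maxima are 8 and 4, so the inspectee's minimax is 4. These differ, so the equilibrium is in mixed strategies.
Let the inspectee play a with probability q. The inspector is indifferent when 8q + 2(1−q) = −q + 4(1−q), giving q = 2/11.

2/11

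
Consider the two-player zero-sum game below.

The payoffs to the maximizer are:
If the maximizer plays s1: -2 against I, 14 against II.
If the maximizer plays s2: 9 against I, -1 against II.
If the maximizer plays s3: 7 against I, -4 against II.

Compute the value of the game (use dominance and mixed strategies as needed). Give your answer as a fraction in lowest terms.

Row s3 is strictly dominated by row s2, so the maximizer never plays it.
The remaining 2×2 game on (s1, s2) × (I, II) has no saddle point. Let the maximizer play s1 with probability p; indifference gives −2p + 9(1−p) = 14p − (1−p), so p = 5/13.
Similarly the minimizer's optimal q on I is 15/26, and the value is -2·(15/26) + (14)·(11/26) = 62/13.

62/13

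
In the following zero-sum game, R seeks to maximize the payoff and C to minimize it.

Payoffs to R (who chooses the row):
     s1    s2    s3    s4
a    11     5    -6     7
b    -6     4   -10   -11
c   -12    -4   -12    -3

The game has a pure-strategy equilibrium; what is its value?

Row minima: -6, -11, -12 → R's maximin is -6.
Column maxima: 11, 5, -6, 7 → C's minimax is -6.
They coincide at (a, s3), so the value is -6.

-6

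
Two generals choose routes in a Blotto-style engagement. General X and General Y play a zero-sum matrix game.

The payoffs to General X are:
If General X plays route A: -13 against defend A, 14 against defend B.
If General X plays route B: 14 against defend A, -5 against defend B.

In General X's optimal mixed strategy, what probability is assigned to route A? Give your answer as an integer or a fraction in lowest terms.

19/46

Row minima are -13 and -5, so General X's maximin is -5; column maxima are 14 and 14, so General Y's minimax is 14. These differ, so the equilibrium is in mixed strategies.
Let General X play route A with probability p. General Y is indifferent when −13p + 14(1−p) = 14p − 5(1−p), giving p = 19/46.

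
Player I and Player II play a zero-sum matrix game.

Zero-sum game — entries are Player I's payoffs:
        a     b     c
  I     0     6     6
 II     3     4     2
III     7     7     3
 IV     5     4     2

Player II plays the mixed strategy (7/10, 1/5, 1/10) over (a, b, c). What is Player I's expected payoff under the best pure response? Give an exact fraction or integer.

I: (0)·(7/10) + (6)·(1/5) + (6)·(1/10) = 9/5.
II: (3)·(7/10) + (4)·(1/5) + (2)·(1/10) = 31/10.
III: (7)·(7/10) + (7)·(1/5) + (3)·(1/10) = 33/5.
IV: (5)·(7/10) + (4)·(1/5) + (2)·(1/10) = 9/2.
The best pure response is III with expected payoff 33/5.

33/5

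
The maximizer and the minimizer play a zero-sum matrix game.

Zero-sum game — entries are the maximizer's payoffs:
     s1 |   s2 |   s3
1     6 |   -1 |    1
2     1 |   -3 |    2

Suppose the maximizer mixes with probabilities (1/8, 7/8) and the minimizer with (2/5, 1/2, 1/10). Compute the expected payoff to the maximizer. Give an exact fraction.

Against (2/5, 1/2, 1/10), each row's expected payoff is 1: 2; 2: -9/10.
Taking the (1/8, 7/8)-weighted average: (1/8)·(2) + (7/8)·(-9/10) = -43/80.

-43/80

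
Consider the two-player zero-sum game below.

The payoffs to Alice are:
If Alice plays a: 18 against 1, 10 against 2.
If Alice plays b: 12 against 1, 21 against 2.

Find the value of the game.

258/17

Row minima are 10 and 12, so Alice's maximin is 12; column maxima are 18 and 21, so Bob's minimax is 18. These differ, so the equilibrium is in mixed strategies.
Let Alice play a with probability p. Bob is indifferent when 18p + 12(1−p) = 10p + 21(1−p), giving p = 9/17.
Let Bob play 1 with probability q. Alice is indifferent when 18q + 10(1−q) = 12q + 21(1−q), giving q = 11/17.
The value is 18·(11/17) + (10)·(6/17) = 258/17.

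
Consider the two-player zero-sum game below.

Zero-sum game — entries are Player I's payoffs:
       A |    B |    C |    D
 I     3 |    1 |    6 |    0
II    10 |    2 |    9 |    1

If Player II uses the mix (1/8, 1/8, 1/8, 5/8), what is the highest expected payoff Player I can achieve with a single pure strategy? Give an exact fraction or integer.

13/4

I: (3)·(1/8) + (1)·(1/8) + (6)·(1/8) + (0)·(5/8) = 5/4.
II: (10)·(1/8) + (2)·(1/8) + (9)·(1/8) + (1)·(5/8) = 13/4.
The best pure response is II with expected payoff 13/4.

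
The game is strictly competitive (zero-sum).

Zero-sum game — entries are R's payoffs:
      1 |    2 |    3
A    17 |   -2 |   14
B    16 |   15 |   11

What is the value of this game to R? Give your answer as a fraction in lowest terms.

Column 1 is strictly dominated by 3 for C (it gives R more in every row).
The remaining 2×2 game on (A, B) × (2, 3) has no saddle point. Let R play A with probability p; indifference gives −2p + 15(1−p) = 14p + 11(1−p), so p = 1/5.
Similarly C's optimal q on 2 is 3/20, and the value is -2·(3/20) + (14)·(17/20) = 58/5.

58/5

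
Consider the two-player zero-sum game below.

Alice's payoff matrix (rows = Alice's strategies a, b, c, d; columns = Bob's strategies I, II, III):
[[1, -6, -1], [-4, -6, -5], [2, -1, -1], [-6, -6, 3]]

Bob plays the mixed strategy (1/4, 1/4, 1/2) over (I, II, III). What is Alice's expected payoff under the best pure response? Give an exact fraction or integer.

-1/4

a: (1)·(1/4) + (-6)·(1/4) + (-1)·(1/2) = -7/4.
b: (-4)·(1/4) + (-6)·(1/4) + (-5)·(1/2) = -5.
c: (2)·(1/4) + (-1)·(1/4) + (-1)·(1/2) = -1/4.
d: (-6)·(1/4) + (-6)·(1/4) + (3)·(1/2) = -3/2.
The best pure response is c with expected payoff -1/4.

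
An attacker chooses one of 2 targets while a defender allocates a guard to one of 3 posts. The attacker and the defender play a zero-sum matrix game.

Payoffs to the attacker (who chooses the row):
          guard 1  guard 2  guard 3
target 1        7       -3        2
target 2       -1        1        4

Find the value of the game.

Column guard 3 is strictly dominated by guard 2 for the defender (it gives the attacker more in every row).
The remaining 2×2 game on (target 1, target 2) × (guard 1, guard 2) has no saddle point. Let the attacker play target 1 with probability p; indifference gives 7p − (1−p) = −3p + (1−p), so p = 1/6.
Similarly the defender's optimal q on guard 1 is 1/3, and the value is 7·(1/3) + (-3)·(2/3) = 1/3.

1/3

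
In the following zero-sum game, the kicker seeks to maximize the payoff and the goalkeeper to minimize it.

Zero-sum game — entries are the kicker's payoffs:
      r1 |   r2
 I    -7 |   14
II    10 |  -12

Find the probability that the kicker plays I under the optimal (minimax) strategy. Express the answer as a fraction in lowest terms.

Row minima are -7 and -12, so the kicker's maximin is -7; column maxima are 10 and 14, so the goalkeeper's minimax is 10. These differ, so the equilibrium is in mixed strategies.
Let the kicker play I with probability p. The goalkeeper is indifferent when −7p + 10(1−p) = 14p − 12(1−p), giving p = 22/43.

22/43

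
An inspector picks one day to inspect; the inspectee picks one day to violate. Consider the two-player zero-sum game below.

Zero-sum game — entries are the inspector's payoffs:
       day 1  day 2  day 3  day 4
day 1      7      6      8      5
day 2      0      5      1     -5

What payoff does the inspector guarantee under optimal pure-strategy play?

5

Row minima: 5, -5 → the inspector's maximin is 5.
Column maxima: 7, 6, 8, 5 → the inspectee's minimax is 5.
They coincide at (day 1, day 4), so the value is 5.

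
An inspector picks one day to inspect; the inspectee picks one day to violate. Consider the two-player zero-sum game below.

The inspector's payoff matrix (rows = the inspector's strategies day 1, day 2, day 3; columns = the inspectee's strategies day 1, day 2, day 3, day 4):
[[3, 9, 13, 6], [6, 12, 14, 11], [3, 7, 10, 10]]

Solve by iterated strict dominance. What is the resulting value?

6

Column day 3 is strictly dominated by day 1 for the inspectee (3<13, 6<14, 3<10); eliminate day 3.
Column day 2 is strictly dominated by day 1 for the inspectee (3<9, 6<12, 3<7); eliminate day 2.
Column day 4 is strictly dominated by day 1 for the inspectee (3<6, 6<11, 3<10); eliminate day 4.
Row day 3 is strictly dominated by row day 2 (6>3); eliminate day 3.
Row day 1 is strictly dominated by row day 2 (6>3); eliminate day 1.
Only (day 2, day 1) remains, with payoff 6.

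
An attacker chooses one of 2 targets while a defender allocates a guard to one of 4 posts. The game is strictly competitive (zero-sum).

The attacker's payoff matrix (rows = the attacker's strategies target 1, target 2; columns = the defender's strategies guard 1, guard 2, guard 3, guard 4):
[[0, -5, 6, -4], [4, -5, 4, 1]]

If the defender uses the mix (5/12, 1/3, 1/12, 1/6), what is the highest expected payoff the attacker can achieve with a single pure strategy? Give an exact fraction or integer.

target 1: (0)·(5/12) + (-5)·(1/3) + (6)·(1/12) + (-4)·(1/6) = -11/6.
target 2: (4)·(5/12) + (-5)·(1/3) + (4)·(1/12) + (1)·(1/6) = 1/2.
The best pure response is target 2 with expected payoff 1/2.

1/2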